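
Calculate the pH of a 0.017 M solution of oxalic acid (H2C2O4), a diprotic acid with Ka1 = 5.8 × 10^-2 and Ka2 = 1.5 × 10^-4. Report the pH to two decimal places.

pH = 1.86

Ka1 ≫ Ka2, so treat the first dissociation as the only significant source of H+.
Ka1 = x²/(0.017 − x) = 5.8 × 10^-2
Solving the quadratic: x = (−Ka1 + √(Ka1² + 4·Ka1·C₀))/2 = 1.37 × 10^-2 M
pH = −log(1.37 × 10^-2) = 1.86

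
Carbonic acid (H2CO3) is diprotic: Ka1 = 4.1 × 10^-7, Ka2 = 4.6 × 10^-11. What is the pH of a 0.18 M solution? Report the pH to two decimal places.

Since Ka1 ≫ Ka2, the first ionization dominates [H+].
Ka1 = x²/(0.18 − x) = 4.1 × 10^-7
x ≈ √(4.1 × 10^-7 × 0.18) = 2.72 × 10^-4 M
pH = −log(2.72 × 10^-4) = 3.57

pH = 3.57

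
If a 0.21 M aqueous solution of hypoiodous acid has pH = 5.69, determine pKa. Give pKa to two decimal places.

[H+] = 10^(-5.69) = 2.04 × 10^-6 M
At equilibrium [HA] = 0.21 − 2.04 × 10^-6 = 2.10 × 10^-1 M
Ka = [H+][A-]/[HA] = (2.04 × 10^-6)² / 2.10 × 10^-1 = 1.98 × 10^-11
pKa = -log(1.98 × 10^-11) = 10.70

pKa = 10.70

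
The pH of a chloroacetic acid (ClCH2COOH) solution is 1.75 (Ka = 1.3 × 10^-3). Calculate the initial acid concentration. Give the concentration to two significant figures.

C₀ = 2.6 × 10^-1 M

[H+] = 10^(-1.75) = 1.78 × 10^-2 M = x
Ka = x²/(C₀ − x) ⇒ C₀ = x + x²/Ka
C₀ = 1.78 × 10^-2 + (1.78 × 10^-2)²/(1.3 × 10^-3) = 2.62 × 10^-1 M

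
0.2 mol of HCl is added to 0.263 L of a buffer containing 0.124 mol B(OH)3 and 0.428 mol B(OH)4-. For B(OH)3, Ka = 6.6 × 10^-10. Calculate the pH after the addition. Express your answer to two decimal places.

Added H+ converts B(OH)4- to B(OH)3: B(OH)3 → 0.324 mol, B(OH)4- → 0.228 mol.
pKa = −log(6.6 × 10^-10) = 9.180
pH = pKa + log([A⁻]/[HA]) = 9.180 + log(0.228/0.324) = 9.180 -0.153

pH = 9.03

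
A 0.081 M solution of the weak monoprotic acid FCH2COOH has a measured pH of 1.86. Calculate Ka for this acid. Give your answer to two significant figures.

[H+] = 10^(-1.86) = 1.38 × 10^-2 M
At equilibrium [HA] = 0.081 − 1.38 × 10^-2 = 6.72 × 10^-2 M
Ka = [H+][A-]/[HA] = (1.38 × 10^-2)² / 6.72 × 10^-2 = 2.8 × 10^-3

Ka = 2.8 × 10^-3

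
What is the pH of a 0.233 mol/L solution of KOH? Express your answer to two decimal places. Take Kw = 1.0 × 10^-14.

KOH is a strong base; [OH-] = 0.233 M.
pOH = -log(0.233) = 0.63
pH = 14.00 - 0.63 = 13.37

pH = 13.37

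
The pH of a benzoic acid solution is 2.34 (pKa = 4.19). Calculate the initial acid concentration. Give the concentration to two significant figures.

C₀ = 3.3 × 10^-1 M

[H+] = 10^(-2.34) = 4.57 × 10^-3 M = x
Ka = 10^(−4.19) = 6.46 × 10^-5
Ka = x²/(C₀ − x) ⇒ C₀ = x + x²/Ka
C₀ = 4.57 × 10^-3 + (4.57 × 10^-3)²/(6.46 × 10^-5) = 3.28 × 10^-1 M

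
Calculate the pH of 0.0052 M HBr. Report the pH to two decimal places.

HBr is a strong acid and dissociates completely, so [H+] = 0.0052 M.
pH = -log(0.0052) = 2.28

pH = 2.28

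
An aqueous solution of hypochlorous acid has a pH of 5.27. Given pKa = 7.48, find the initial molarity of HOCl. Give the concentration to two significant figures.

[H+] = 10^(-5.27) = 5.37 × 10^-6 M = x
Ka = 10^(−7.48) = 3.31 × 10^-8
Ka = x²/(C₀ − x) ⇒ C₀ = x + x²/Ka
C₀ = 5.37 × 10^-6 + (5.37 × 10^-6)²/(3.31 × 10^-8) = 8.77 × 10^-4 M

C₀ = 8.8 × 10^-4 M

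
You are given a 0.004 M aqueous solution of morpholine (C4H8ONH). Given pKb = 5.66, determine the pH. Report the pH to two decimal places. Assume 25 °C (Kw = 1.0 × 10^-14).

pH = 9.97

C4H8ONH + H2O ⇌ C4H8ONH2+ + OH-
Kb = 10^(−5.66) = 2.19 × 10^-6
Kb = [OH-]²/(0.004 − [OH-]) = 2.19 × 10^-6
Since Kb ≪ C₀, [OH-] ≈ √(Kb·C₀) = 9.36 × 10^-5 M.
([OH-]/C₀ = 2.3% < 5%, so the approximation holds.)
pOH = 4.03, so pH = 14.00 − pOH = 9.97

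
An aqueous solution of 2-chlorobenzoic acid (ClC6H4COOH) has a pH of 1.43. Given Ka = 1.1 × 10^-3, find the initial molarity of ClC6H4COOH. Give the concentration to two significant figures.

C₀ = 1.3 M

[H+] = 10^(-1.43) = 3.72 × 10^-2 M = x
Ka = x²/(C₀ − x) ⇒ C₀ = x + x²/Ka
C₀ = 3.72 × 10^-2 + (3.72 × 10^-2)²/(1.1 × 10^-3) = 1.30 M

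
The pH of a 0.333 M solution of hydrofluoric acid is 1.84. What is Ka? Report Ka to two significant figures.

Ka = 6.6 × 10^-4

[H+] = 10^(-1.84) = 1.45 × 10^-2 M
At equilibrium [HA] = 0.333 − 1.45 × 10^-2 = 3.19 × 10^-1 M
Ka = [H+][A-]/[HA] = (1.45 × 10^-2)² / 3.19 × 10^-1 = 6.6 × 10^-4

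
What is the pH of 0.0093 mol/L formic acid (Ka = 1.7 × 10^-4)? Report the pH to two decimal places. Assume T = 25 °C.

HCOOH ⇌ HCOO- + H+
Ka = [H+]²/(0.0093 − [H+]) = 1.7 × 10^-4
The 5% rule fails; solving [H+]² + Ka·[H+] − Ka·C₀ = 0 exactly:
[H+] = [−0.00017 + √(0.00017² + 6.32e-06)]/2 = 1.18 × 10^-3 M
pH = −log(1.18 × 10^-3) = 2.93

pH = 2.93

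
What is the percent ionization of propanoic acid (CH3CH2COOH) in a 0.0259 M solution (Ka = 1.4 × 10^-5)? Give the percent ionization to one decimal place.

CH3CH2COOH ⇌ CH3CH2COO- + H+; let x = [H+] at equilibrium.
x ≈ √(Ka·C₀) = √(1.4 × 10^-5 × 0.0259) = 6.02 × 10^-4 M
% ionization = x/C₀ × 100% = 6.02 × 10^-4/0.0259 × 100% = 2.3%

2.3%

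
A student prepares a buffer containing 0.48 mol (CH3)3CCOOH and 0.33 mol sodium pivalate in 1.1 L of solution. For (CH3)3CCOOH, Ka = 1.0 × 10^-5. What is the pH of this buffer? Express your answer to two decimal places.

pH = 4.84

pKa = −log(1.0 × 10^-5) = 5.000
Henderson–Hasselbalch: pH = pKa + log([(CH3)3CCOO-]/[(CH3)3CCOOH]) = 5.000 + log(0.33/0.48)
pH = 5.000 + (-0.163) = 4.84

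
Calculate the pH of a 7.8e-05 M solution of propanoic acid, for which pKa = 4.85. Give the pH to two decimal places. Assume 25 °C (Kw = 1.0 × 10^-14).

CH3CH2COOH ⇌ CH3CH2COO- + H+
Ka = 10^(−4.85) = 1.41 × 10^-5
From the ICE table, Ka = x²/(7.8e-05 − x) = 1.41 × 10^-5.
Here C₀/Ka ≈ 5.53, so the small-x approximation fails. Use the quadratic:
x = [−1.41e-05 + √(1.41e-05² + 4.4e-09)]/2 = 2.69 × 10^-5 M
pH = −log(2.69 × 10^-5) = 4.57

pH = 4.57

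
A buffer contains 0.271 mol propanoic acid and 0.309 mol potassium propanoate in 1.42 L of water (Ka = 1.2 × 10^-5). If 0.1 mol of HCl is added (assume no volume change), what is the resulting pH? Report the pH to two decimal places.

pH = 4.67

After neutralization: n(CH3CH2COOH) = 0.371 mol, n(CH3CH2COO-) = 0.209 mol.
pKa = −log(1.2 × 10^-5) = 4.921
pH = pKa + log([A⁻]/[HA]) = 4.921 + log(0.209/0.371) = 4.921 -0.249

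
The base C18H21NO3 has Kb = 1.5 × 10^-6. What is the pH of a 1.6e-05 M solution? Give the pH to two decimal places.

pH = 8.62

C18H21NO3 + H2O ⇌ C18H22NO3+ + OH-
Let x = [OH-] at equilibrium. Kb = x²/(1.6e-05 − x).
The 5% rule fails; solving x² + Kb·x − Kb·C₀ = 0 exactly:
x = (−Kb + √(Kb² + 4·Kb·C₀))/2 = 4.21 × 10^-6 M
pOH = 5.38, so pH = 14.00 − pOH = 8.62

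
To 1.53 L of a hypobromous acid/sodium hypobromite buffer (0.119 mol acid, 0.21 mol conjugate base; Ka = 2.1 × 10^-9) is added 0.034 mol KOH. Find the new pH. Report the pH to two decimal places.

pH = 9.14

OH- converts HOBr to OBr-: HOBr → 0.085 mol, OBr- → 0.244 mol.
pKa = −log(2.1 × 10^-9) = 8.678
pH = pKa + log([A⁻]/[HA]) = 8.678 + log(0.244/0.085) = 8.678 +0.458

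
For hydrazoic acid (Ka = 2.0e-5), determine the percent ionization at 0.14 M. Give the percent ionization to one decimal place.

HN3 ⇌ N3- + H+; let x = [H+] at equilibrium.
x ≈ √(Ka·C₀) = √(2.0 × 10^-5 × 0.14) = 1.67 × 10^-3 M
% ionization = x/C₀ × 100% = 1.67 × 10^-3/0.14 × 100% = 1.2%

1.2%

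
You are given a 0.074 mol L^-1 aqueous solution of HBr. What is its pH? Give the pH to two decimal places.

pH = 1.13

HBr is a strong acid and dissociates completely, so [H+] = 0.074 M.
pH = -log(0.074) = 1.13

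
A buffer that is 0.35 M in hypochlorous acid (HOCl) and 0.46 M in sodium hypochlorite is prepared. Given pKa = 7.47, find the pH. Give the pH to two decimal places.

pH = 7.59

pH = pKa + log([A⁻]/[HA]) = 7.47 + log(0.46/0.35)
pH = 7.47 + (+0.119) = 7.59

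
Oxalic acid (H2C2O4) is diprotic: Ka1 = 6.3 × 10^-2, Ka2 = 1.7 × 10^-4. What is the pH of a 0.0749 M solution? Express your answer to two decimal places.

Since Ka1 ≫ Ka2, the first ionization dominates [H+].
Ka1 = x²/(0.0749 − x) = 6.3 × 10^-2
Solving the quadratic: x = (−Ka1 + √(Ka1² + 4·Ka1·C₀))/2 = 4.41 × 10^-2 M
pH = −log(4.41 × 10^-2) = 1.36

pH = 1.36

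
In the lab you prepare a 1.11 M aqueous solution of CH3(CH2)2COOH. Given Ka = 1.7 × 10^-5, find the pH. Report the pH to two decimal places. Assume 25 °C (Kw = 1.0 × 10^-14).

CH3(CH2)2COOH ⇌ CH3(CH2)2COO- + H+
Ka = x²/(1.11 − x) = 1.7 × 10^-5
Assume x ≪ 1.11: x ≈ √(1.7 × 10^-5 × 1.11) = 4.34 × 10^-3 M
(x/C₀ = 0.39% < 5%, so the approximation holds.)
pH = −log(4.34 × 10^-3) = 2.36

pH = 2.36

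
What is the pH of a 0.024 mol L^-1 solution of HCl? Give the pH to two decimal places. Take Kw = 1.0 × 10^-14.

pH = 1.62

HCl is a strong acid and dissociates completely, so [H+] = 0.024 M.
pH = -log(0.024) = 1.62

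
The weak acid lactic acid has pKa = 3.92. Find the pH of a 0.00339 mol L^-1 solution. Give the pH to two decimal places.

CH3CH(OH)COOH ⇌ CH3CH(OH)COO- + H+
Ka = 10^(−3.92) = 1.20 × 10^-4
Ka = [H+]²/(0.00339 − [H+]) = 1.20 × 10^-4
The 5% rule fails; solving [H+]² + Ka·[H+] − Ka·C₀ = 0 exactly:
[H+] = (−Ka + √(Ka² + 4·Ka·C₀))/2 = 5.81 × 10^-4 M
pH = −log[H+] = −log(5.81 × 10^-4) = 3.24

pH = 3.24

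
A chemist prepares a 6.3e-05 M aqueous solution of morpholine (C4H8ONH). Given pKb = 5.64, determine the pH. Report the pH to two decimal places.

pH = 9.04

C4H8ONH + H2O ⇌ C4H8ONH2+ + OH-
Kb = 10^(−5.64) = 2.29 × 10^-6
From the ICE table, Kb = x²/(6.3e-05 − x) = 2.29 × 10^-6.
x is not negligible relative to C₀; solve x² + 2.29e-06·x − 1.44e-10 = 0.
x = [−2.29e-06 + √(2.29e-06² + 5.77e-10)]/2 = 1.09 × 10^-5 M
pOH = 4.96, so pH = 14.00 − pOH = 9.04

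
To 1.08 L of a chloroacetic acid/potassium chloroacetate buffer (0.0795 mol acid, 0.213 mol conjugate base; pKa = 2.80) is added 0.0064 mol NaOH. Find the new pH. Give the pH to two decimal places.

pH = 3.28

After neutralization: n(ClCH2COOH) = 0.0731 mol, n(ClCH2COO-) = 0.219 mol.
Henderson–Hasselbalch with mole ratio 0.219/0.0731: pH = 2.80 + (+0.477)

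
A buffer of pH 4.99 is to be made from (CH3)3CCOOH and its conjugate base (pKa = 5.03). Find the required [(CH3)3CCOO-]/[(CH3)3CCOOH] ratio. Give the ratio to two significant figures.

pH = pKa + log(r) ⇒ log(r) = 4.99 − 5.03 = -0.04
r = [(CH3)3CCOO-]/[(CH3)3CCOOH] = 10^(-0.04) = 0.912

ratio = 0.91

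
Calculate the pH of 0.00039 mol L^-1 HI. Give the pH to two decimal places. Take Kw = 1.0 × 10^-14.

pH = 3.41

HI is a strong acid and dissociates completely, so [H+] = 0.00039 M.
pH = -log(0.00039) = 3.41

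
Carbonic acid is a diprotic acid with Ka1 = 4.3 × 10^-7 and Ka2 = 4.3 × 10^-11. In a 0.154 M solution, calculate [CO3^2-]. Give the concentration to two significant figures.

First ionization gives [H+] ≈ [HCO3-] = 2.57 × 10^-4 M.
Second step: Ka2 = [H+][CO3^2-]/[HCO3-] ≈ [CO3^2-] (since [H+] ≈ [HCO3-]).
So [CO3^2-] ≈ Ka2.

4.3 × 10^-11 M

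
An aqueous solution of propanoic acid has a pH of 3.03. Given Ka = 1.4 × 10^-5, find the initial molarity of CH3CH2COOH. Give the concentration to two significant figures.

C₀ = 6.3 × 10^-2 M

[H+] = 10^(-3.03) = 9.33 × 10^-4 M = x
Ka = x²/(C₀ − x) ⇒ C₀ = x + x²/Ka
C₀ = 9.33 × 10^-4 + (9.33 × 10^-4)²/(1.4 × 10^-5) = 6.31 × 10^-2 M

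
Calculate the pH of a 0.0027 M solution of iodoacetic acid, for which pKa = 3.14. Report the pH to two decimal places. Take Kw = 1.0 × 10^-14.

ICH2COOH ⇌ ICH2COO- + H+
Ka = 10^(−3.14) = 7.24 × 10^-4
Ka = [H+]²/(0.0027 − [H+]) = 7.24 × 10^-4
Here C₀/Ka ≈ 3.73, so the small-[H+] approximation fails. Use the quadratic:
[H+] = (−Ka + √(Ka² + 4·Ka·C₀))/2 = 1.08 × 10^-3 M
pH = −log[H+] = −log(1.08 × 10^-3) = 2.97

pH = 2.97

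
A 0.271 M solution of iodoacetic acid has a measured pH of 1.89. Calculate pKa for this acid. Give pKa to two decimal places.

[H+] = 10^(-1.89) = 1.29 × 10^-2 M
At equilibrium [HA] = 0.271 − 1.29 × 10^-2 = 2.58 × 10^-1 M
Ka = [H+][A-]/[HA] = (1.29 × 10^-2)² / 2.58 × 10^-1 = 6.45 × 10^-4
pKa = -log(6.45 × 10^-4) = 3.19

pKa = 3.19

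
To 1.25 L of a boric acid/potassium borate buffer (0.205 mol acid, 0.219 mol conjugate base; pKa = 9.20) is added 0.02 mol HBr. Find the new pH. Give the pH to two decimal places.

After neutralization: n(B(OH)3) = 0.225 mol, n(B(OH)4-) = 0.199 mol.
pH = pKa + log(n_B(OH)4-/n_B(OH)3) = 9.20 + log(0.199/0.225) = 9.20 + (-0.053)

pH = 9.15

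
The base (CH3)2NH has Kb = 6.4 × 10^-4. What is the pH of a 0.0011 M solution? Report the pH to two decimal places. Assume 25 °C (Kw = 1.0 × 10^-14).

pH = 10.76

(CH3)2NH + H2O ⇌ (CH3)2NH2+ + OH-
Kb = x²/(0.0011 − x) = 6.4 × 10^-4
Here C₀/Kb ≈ 1.72, so the small-x approximation fails. Use the quadratic:
x = (−Kb + √(Kb² + 4·Kb·C₀))/2 = 5.78 × 10^-4 M
pOH = −log(5.78 × 10^-4) = 3.24; pH = 14.00 − 3.24 = 10.76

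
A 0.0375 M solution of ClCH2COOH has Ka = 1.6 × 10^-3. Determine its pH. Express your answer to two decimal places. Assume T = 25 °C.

pH = 2.16

ClCH2COOH ⇌ ClCH2COO- + H+
From the ICE table, Ka = x²/(0.0375 − x) = 1.6 × 10^-3.
Here C₀/Ka ≈ 23.4, so the small-x approximation fails. Use the quadratic:
x = [−0.0016 + √(0.0016² + 0.00024)]/2 = 6.99 × 10^-3 M
pH = −log(6.99 × 10^-3) = 2.16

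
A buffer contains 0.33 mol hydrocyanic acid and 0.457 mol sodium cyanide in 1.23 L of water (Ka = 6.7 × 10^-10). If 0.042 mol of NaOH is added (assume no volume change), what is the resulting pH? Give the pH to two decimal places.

pH = 9.41

After neutralization: n(HCN) = 0.288 mol, n(CN-) = 0.499 mol.
pKa = −log(6.7 × 10^-10) = 9.174
pH = pKa + log([A⁻]/[HA]) = 9.174 + log(0.499/0.288) = 9.174 +0.239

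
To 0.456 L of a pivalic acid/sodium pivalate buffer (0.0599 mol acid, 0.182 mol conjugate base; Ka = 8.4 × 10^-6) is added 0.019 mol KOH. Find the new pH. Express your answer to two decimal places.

pH = 5.77

After neutralization: n((CH3)3CCOOH) = 0.0409 mol, n((CH3)3CCOO-) = 0.201 mol.
pKa = −log(8.4 × 10^-6) = 5.076
pH = pKa + log([A⁻]/[HA]) = 5.076 + log(0.201/0.0409) = 5.076 +0.691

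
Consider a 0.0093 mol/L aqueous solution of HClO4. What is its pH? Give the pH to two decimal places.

pH = 2.03

HClO4 is a strong acid and dissociates completely, so [H+] = 0.0093 M.
pH = -log(0.0093) = 2.03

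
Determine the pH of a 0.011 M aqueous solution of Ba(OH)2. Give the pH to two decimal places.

Ba(OH)2 is a strong base (each formula unit releases 2 OH-); [OH-] = 0.022 M.
pOH = -log(0.022) = 1.66
pH = 14.00 - 1.66 = 12.34

pH = 12.34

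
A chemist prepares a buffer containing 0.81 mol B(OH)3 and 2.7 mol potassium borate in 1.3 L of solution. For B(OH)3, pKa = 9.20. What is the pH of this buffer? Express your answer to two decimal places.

pH = pKa + log([A⁻]/[HA]) = 9.20 + log(2.7/0.81)
pH = 9.20 + (+0.523) = 9.72

pH = 9.72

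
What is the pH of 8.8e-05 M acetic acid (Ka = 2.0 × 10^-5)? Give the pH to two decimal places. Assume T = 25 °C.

pH = 4.48

CH3COOH ⇌ CH3COO- + H+
From the ICE table, Ka = [H+]²/(8.8e-05 − [H+]) = 2.0 × 10^-5.
[H+] is not negligible relative to C₀; solve [H+]² + 2e-05·[H+] − 1.76e-09 = 0.
[H+] = (−Ka + √(Ka² + 4·Ka·C₀))/2 = 3.31 × 10^-5 M
pH = −log[H+] = −log(3.31 × 10^-5) = 4.48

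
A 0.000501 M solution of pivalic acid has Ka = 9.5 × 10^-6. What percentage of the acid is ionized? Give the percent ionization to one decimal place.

(CH3)3CCOOH ⇌ (CH3)3CCOO- + H+; let x = [H+] at equilibrium.
Solve x² + 9.5e-06x − 4.76e-09 = 0 → x = 6.44 × 10^-5 M
% ionization = x/C₀ × 100% = 6.44 × 10^-5/0.000501 × 100% = 12.9%

12.9%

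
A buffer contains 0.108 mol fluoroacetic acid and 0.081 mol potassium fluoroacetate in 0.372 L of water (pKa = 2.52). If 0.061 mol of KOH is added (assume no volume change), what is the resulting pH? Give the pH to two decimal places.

OH- converts FCH2COOH to FCH2COO-: FCH2COOH → 0.047 mol, FCH2COO- → 0.142 mol.
pH = pKa + log(n_FCH2COO-/n_FCH2COOH) = 2.52 + log(0.142/0.047) = 2.52 + (+0.480)

pH = 3.00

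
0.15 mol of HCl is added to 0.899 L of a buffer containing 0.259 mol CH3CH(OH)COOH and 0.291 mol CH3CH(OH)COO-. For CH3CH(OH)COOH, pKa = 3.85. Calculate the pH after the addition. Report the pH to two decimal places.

After neutralization: n(CH3CH(OH)COOH) = 0.409 mol, n(CH3CH(OH)COO-) = 0.141 mol.
Henderson–Hasselbalch with mole ratio 0.141/0.409: pH = 3.85 + (-0.463)

pH = 3.39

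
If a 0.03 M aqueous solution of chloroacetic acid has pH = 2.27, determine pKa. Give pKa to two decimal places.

pKa = 2.93

[H+] = 10^(-2.27) = 5.37 × 10^-3 M
At equilibrium [HA] = 0.03 − 5.37 × 10^-3 = 2.46 × 10^-2 M
Ka = [H+][A-]/[HA] = (5.37 × 10^-3)² / 2.46 × 10^-2 = 1.17 × 10^-3
pKa = -log(1.17 × 10^-3) = 2.93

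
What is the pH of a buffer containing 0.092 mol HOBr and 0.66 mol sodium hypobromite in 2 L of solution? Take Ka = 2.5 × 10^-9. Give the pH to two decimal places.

pKa = −log(2.5 × 10^-9) = 8.602
pH = pKa + log([A⁻]/[HA]) = 8.602 + log(0.66/0.092)
pH = 8.602 + (+0.856) = 9.46

pH = 9.46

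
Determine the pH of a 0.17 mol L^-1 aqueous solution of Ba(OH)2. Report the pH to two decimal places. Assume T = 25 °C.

pH = 13.53

Ba(OH)2 is a strong base (each formula unit releases 2 OH-); [OH-] = 0.34 M.
pOH = -log(0.34) = 0.47
pH = 14.00 - 0.47 = 13.53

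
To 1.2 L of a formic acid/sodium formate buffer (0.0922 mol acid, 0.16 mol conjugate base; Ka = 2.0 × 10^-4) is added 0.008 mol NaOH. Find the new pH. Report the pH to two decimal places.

pH = 4.00

After neutralization: n(HCOOH) = 0.0842 mol, n(HCOO-) = 0.168 mol.
pKa = −log(2.0 × 10^-4) = 3.699
pH = pKa + log(n_HCOO-/n_HCOOH) = 3.699 + log(0.168/0.0842) = 3.699 + (+0.300)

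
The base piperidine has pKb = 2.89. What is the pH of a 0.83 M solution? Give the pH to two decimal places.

pH = 12.51

C5H10NH + H2O ⇌ C5H10NH2+ + OH-
Kb = 10^(−2.89) = 1.29 × 10^-3
From the ICE table, Kb = [OH-]²/(0.83 − [OH-]) = 1.29 × 10^-3.
Assume [OH-] ≪ 0.83: [OH-] ≈ √(1.29 × 10^-3 × 0.83) = 3.27 × 10^-2 M
([OH-]/C₀ = 3.9% < 5%, so the approximation holds.)
pOH = −log(3.27 × 10^-2) = 1.49; pH = 14.00 − 1.49 = 12.51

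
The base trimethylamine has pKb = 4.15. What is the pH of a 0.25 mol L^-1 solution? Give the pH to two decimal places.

(CH3)3N + H2O ⇌ (CH3)3NH+ + OH-
Kb = 10^(−4.15) = 7.08 × 10^-5
Kb = [OH-]²/(0.25 − [OH-]) = 7.08 × 10^-5
Since Kb ≪ C₀, [OH-] ≈ √(Kb·C₀) = 4.21 × 10^-3 M.
pOH = 2.38, so pH = 14.00 − pOH = 11.62

pH = 11.62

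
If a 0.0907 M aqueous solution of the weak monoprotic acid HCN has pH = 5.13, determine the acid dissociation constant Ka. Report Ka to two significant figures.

[H+] = 10^(-5.13) = 7.41 × 10^-6 M
At equilibrium [HA] = 0.0907 − 7.41 × 10^-6 = 9.07 × 10^-2 M
Ka = [H+][A-]/[HA] = (7.41 × 10^-6)² / 9.07 × 10^-2 = 6.1 × 10^-10

Ka = 6.1 × 10^-10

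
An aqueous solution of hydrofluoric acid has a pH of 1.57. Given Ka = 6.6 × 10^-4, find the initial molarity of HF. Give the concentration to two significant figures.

C₀ = 1.1 M

[H+] = 10^(-1.57) = 2.69 × 10^-2 M = x
Ka = x²/(C₀ − x) ⇒ C₀ = x + x²/Ka
C₀ = 2.69 × 10^-2 + (2.69 × 10^-2)²/(6.6 × 10^-4) = 1.12 M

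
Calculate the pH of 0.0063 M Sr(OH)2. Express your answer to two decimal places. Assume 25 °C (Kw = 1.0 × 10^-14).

Sr(OH)2 is a strong base (each formula unit releases 2 OH-); [OH-] = 0.0126 M.
pOH = -log(0.0126) = 1.90
pH = 14.00 - 1.90 = 12.10

pH = 12.10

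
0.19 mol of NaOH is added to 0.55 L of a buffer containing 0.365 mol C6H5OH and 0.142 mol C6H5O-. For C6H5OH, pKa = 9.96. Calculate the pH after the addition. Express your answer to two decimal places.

pH = 10.24

OH- converts C6H5OH to C6H5O-: C6H5OH → 0.175 mol, C6H5O- → 0.332 mol.
Henderson–Hasselbalch with mole ratio 0.332/0.175: pH = 9.96 + (+0.278)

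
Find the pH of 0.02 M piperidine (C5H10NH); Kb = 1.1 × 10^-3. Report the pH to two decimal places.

C5H10NH + H2O ⇌ C5H10NH2+ + OH-
From the ICE table, Kb = [OH-]²/(0.02 − [OH-]) = 1.1 × 10^-3.
[OH-] is not negligible relative to C₀; solve [OH-]² + 0.0011·[OH-] − 2.2e-05 = 0.
[OH-] = (−Kb + √(Kb² + 4·Kb·C₀))/2 = 4.17 × 10^-3 M
pOH = 2.38, so pH = 14.00 − pOH = 11.62

pH = 11.62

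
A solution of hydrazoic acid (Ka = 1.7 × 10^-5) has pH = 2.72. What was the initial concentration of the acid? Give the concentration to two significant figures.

C₀ = 2.2 × 10^-1 M

[H+] = 10^(-2.72) = 1.91 × 10^-3 M = x
Ka = x²/(C₀ − x) ⇒ C₀ = x + x²/Ka
C₀ = 1.91 × 10^-3 + (1.91 × 10^-3)²/(1.7 × 10^-5) = 2.17 × 10^-1 M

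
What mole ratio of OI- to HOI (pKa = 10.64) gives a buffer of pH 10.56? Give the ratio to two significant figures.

pH = pKa + log(r) ⇒ log(r) = 10.56 − 10.64 = -0.08
r = [OI-]/[HOI] = 10^(-0.08) = 0.832

ratio = 0.83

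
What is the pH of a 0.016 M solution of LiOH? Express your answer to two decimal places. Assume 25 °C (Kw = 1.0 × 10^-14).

pH = 12.20

LiOH is a strong base; [OH-] = 0.016 M.
pOH = -log(0.016) = 1.80
pH = 14.00 - 1.80 = 12.20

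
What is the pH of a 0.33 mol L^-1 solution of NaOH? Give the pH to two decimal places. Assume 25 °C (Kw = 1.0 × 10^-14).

NaOH is a strong base; [OH-] = 0.33 M.
pOH = -log(0.33) = 0.48
pH = 14.00 - 0.48 = 13.52

pH = 13.52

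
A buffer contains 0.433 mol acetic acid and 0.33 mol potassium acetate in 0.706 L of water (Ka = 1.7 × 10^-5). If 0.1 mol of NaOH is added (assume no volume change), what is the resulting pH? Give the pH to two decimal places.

pH = 4.88

After neutralization: n(CH3COOH) = 0.333 mol, n(CH3COO-) = 0.43 mol.
pKa = −log(1.7 × 10^-5) = 4.770
pH = pKa + log(n_CH3COO-/n_CH3COOH) = 4.770 + log(0.43/0.333) = 4.770 + (+0.111)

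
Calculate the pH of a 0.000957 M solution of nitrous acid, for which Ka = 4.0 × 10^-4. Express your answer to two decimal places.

HNO2 ⇌ NO2- + H+
Let x = [H+] at equilibrium. Ka = x²/(0.000957 − x).
The 5% rule fails; solving x² + Ka·x − Ka·C₀ = 0 exactly:
x = (−Ka + √(Ka² + 4·Ka·C₀))/2 = 4.50 × 10^-4 M
pH = −log(4.50 × 10^-4) = 3.35

pH = 3.35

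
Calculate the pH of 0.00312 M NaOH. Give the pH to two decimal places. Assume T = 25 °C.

NaOH is a strong base; [OH-] = 0.00312 M.
pOH = -log(0.00312) = 2.51
pH = 14.00 - 2.51 = 11.49

pH = 11.49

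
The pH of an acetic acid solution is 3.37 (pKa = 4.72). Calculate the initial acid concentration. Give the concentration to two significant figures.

C₀ = 1.0 × 10^-2 M

[H+] = 10^(-3.37) = 4.27 × 10^-4 M = x
Ka = 10^(−4.72) = 1.91 × 10^-5
Ka = x²/(C₀ − x) ⇒ C₀ = x + x²/Ka
C₀ = 4.27 × 10^-4 + (4.27 × 10^-4)²/(1.91 × 10^-5) = 9.97 × 10^-3 M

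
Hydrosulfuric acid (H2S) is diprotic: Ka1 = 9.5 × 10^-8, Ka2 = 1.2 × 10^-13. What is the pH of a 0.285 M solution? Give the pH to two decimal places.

pH = 3.78

Ka1 ≫ Ka2, so treat the first dissociation as the only significant source of H+.
Ka1 = x²/(0.285 − x) = 9.5 × 10^-8
x ≈ √(9.5 × 10^-8 × 0.285) = 1.65 × 10^-4 M
pH = −log(1.65 × 10^-4) = 3.78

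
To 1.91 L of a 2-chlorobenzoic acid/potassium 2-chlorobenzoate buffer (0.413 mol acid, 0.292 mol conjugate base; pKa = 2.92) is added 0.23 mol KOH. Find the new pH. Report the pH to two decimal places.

pH = 3.38

OH- converts ClC6H4COOH to ClC6H4COO-: ClC6H4COOH → 0.183 mol, ClC6H4COO- → 0.522 mol.
Henderson–Hasselbalch with mole ratio 0.522/0.183: pH = 2.92 + (+0.455)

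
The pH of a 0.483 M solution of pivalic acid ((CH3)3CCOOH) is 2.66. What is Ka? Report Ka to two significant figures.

[H+] = 10^(-2.66) = 2.19 × 10^-3 M
At equilibrium [HA] = 0.483 − 2.19 × 10^-3 = 4.81 × 10^-1 M
Ka = [H+][A-]/[HA] = (2.19 × 10^-3)² / 4.81 × 10^-1 = 1.0 × 10^-5

Ka = 1.0 × 10^-5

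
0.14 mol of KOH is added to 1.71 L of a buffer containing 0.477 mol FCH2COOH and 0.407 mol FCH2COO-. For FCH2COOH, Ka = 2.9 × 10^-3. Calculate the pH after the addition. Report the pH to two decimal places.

pH = 2.75

OH- converts FCH2COOH to FCH2COO-: FCH2COOH → 0.337 mol, FCH2COO- → 0.547 mol.
pKa = −log(2.9 × 10^-3) = 2.538
pH = pKa + log([A⁻]/[HA]) = 2.538 + log(0.547/0.337) = 2.538 +0.210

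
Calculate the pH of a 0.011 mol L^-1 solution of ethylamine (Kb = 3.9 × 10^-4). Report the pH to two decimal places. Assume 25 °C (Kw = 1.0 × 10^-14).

pH = 11.28

C2H5NH2 + H2O ⇌ C2H5NH3+ + OH-
Let x = [OH-] at equilibrium. Kb = x²/(0.011 − x).
Here C₀/Kb ≈ 28.2, so the small-x approximation fails. Use the quadratic:
x = (−Kb + √(Kb² + 4·Kb·C₀))/2 = 1.89 × 10^-3 M
pOH = 2.72, so pH = 14.00 − pOH = 11.28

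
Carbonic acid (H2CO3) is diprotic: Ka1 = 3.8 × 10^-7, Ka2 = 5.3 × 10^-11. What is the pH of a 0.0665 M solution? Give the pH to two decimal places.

pH = 3.80

Since Ka1 ≫ Ka2, the first ionization dominates [H+].
Ka1 = x²/(0.0665 − x) = 3.8 × 10^-7
x ≈ √(3.8 × 10^-7 × 0.0665) = 1.59 × 10^-4 M
pH = −log(1.59 × 10^-4) = 3.80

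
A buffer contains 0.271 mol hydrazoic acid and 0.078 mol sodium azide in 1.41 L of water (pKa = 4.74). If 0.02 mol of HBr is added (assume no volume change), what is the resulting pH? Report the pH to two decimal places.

pH = 4.04

After neutralization: n(HN3) = 0.291 mol, n(N3-) = 0.058 mol.
Henderson–Hasselbalch with mole ratio 0.058/0.291: pH = 4.74 + (-0.700)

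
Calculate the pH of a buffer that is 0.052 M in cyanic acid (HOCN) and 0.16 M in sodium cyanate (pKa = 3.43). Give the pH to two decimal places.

pH = 3.92

Henderson–Hasselbalch: pH = pKa + log([OCN-]/[HOCN]) = 3.43 + log(0.16/0.052)
pH = 3.43 + (+0.488) = 3.92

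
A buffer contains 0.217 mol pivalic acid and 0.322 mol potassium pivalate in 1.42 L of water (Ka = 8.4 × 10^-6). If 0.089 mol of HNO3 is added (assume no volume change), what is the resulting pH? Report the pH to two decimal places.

Added H+ converts (CH3)3CCOO- to (CH3)3CCOOH: (CH3)3CCOOH → 0.306 mol, (CH3)3CCOO- → 0.233 mol.
pKa = −log(8.4 × 10^-6) = 5.076
pH = pKa + log(n_(CH3)3CCOO-/n_(CH3)3CCOOH) = 5.076 + log(0.233/0.306) = 5.076 + (-0.118)

pH = 4.96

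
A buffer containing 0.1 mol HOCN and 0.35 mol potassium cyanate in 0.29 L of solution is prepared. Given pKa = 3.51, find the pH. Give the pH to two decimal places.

pH = 4.05

Using pH = pKa + log([base]/[acid]) with [base]/[acid] = 0.35/0.1:
pH = 3.51 + (+0.544) = 4.05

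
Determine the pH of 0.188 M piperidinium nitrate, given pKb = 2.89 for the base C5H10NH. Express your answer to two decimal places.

pH = 5.92

C5H10NH2+ is the conjugate acid of the weak base C5H10NH.
Kb = 10^(−2.89) = 1.29 × 10^-3
Ka = Kw/Kb = 1.0×10^-14 / 1.29 × 10^-3 = 7.75 × 10^-12
Ka = x²/(0.188 − x) = 7.75 × 10^-12
Since Ka ≪ C₀, x ≈ √(Ka·C₀) = 1.21 × 10^-6 M.
pH = −log[H+] = −log(1.21 × 10^-6) = 5.92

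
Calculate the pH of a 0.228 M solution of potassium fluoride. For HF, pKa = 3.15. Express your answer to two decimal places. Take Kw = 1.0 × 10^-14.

F- is the conjugate base of the weak acid HF.
Ka = 10^(−3.15) = 7.08 × 10^-4
Kb = Kw/Ka = 1.0×10^-14 / 7.08 × 10^-4 = 1.41 × 10^-11
From the ICE table, Kb = [OH-]²/(0.228 − [OH-]) = 1.41 × 10^-11.
Neglecting [OH-] in the denominator: [OH-] = √(1.41 × 10^-11 × 0.228) = 1.79 × 10^-6 M
pOH = −log(1.79 × 10^-6) = 5.75; pH = 14.00 − 5.75 = 8.25

pH = 8.25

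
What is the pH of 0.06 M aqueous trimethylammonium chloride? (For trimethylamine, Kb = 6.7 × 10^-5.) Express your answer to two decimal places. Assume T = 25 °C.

(CH3)3NH+ is the conjugate acid of the weak base (CH3)3N.
Ka = Kw/Kb = 1.0×10^-14 / 6.7 × 10^-5 = 1.49 × 10^-10
Ka = x²/(0.06 − x) = 1.49 × 10^-10
Since Ka ≪ C₀, x ≈ √(Ka·C₀) = 2.99 × 10^-6 M.
pH = −log(2.99 × 10^-6) = 5.52

pH = 5.52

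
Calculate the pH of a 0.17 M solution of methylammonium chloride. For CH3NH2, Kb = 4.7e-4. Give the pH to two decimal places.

CH3NH3+ is the conjugate acid of the weak base CH3NH2.
Ka = Kw/Kb = 1.0×10^-14 / 4.7 × 10^-4 = 2.13 × 10^-11
From the ICE table, Ka = x²/(0.17 − x) = 2.13 × 10^-11.
Neglecting x in the denominator: x = √(2.13 × 10^-11 × 0.17) = 1.90 × 10^-6 M
pH = −log(1.90 × 10^-6) = 5.72

pH = 5.72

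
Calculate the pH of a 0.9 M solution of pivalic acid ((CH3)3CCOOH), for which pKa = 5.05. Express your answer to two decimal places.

(CH3)3CCOOH ⇌ (CH3)3CCOO- + H+
Ka = 10^(−5.05) = 8.91 × 10^-6
From the ICE table, Ka = x²/(0.9 − x) = 8.91 × 10^-6.
Since Ka ≪ C₀, x ≈ √(Ka·C₀) = 2.83 × 10^-3 M.
pH = −log[H+] = −log(2.83 × 10^-3) = 2.55

pH = 2.55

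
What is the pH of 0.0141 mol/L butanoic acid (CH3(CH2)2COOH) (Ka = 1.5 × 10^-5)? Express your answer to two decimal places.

CH3(CH2)2COOH ⇌ CH3(CH2)2COO- + H+
From the ICE table, Ka = [H+]²/(0.0141 − [H+]) = 1.5 × 10^-5.
Neglecting [H+] in the denominator: [H+] = √(1.5 × 10^-5 × 0.0141) = 4.60 × 10^-4 M
([H+]/C₀ = 3.3% < 5%, so the approximation holds.)
pH = −log[H+] = −log(4.60 × 10^-4) = 3.34

pH = 3.34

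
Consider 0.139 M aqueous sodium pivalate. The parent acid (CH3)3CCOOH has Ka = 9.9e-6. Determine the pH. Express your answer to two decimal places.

pH = 9.07

(CH3)3CCOO- is the conjugate base of the weak acid (CH3)3CCOOH.
Kb = Kw/Ka = 1.0×10^-14 / 9.9 × 10^-6 = 1.01 × 10^-9
From the ICE table, Kb = [OH-]²/(0.139 − [OH-]) = 1.01 × 10^-9.
Since Kb ≪ C₀, [OH-] ≈ √(Kb·C₀) = 1.18 × 10^-5 M.
([OH-]/C₀ = 0.0085% < 5%, so the approximation holds.)
pOH = −log(1.18 × 10^-5) = 4.93; pH = 14.00 − 4.93 = 9.07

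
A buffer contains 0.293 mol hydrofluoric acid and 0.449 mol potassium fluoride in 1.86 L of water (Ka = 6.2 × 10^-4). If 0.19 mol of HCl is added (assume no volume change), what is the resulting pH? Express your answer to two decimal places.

pH = 2.94

Added H+ converts F- to HF: HF → 0.483 mol, F- → 0.259 mol.
pKa = −log(6.2 × 10^-4) = 3.208
pH = pKa + log(n_F-/n_HF) = 3.208 + log(0.259/0.483) = 3.208 + (-0.271)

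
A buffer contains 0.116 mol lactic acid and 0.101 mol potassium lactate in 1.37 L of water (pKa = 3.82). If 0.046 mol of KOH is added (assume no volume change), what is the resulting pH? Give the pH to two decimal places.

pH = 4.14

After neutralization: n(CH3CH(OH)COOH) = 0.07 mol, n(CH3CH(OH)COO-) = 0.147 mol.
pH = pKa + log(n_CH3CH(OH)COO-/n_CH3CH(OH)COOH) = 3.82 + log(0.147/0.07) = 3.82 + (+0.322)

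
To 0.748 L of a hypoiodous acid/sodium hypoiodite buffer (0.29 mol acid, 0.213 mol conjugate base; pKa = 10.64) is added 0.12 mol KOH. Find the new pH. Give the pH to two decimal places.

After neutralization: n(HOI) = 0.17 mol, n(OI-) = 0.333 mol.
pH = pKa + log([A⁻]/[HA]) = 10.64 + log(0.333/0.17) = 10.64 +0.292

pH = 10.93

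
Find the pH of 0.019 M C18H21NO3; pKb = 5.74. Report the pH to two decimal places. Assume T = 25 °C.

C18H21NO3 + H2O ⇌ C18H22NO3+ + OH-
Kb = 10^(−5.74) = 1.82 × 10^-6
Kb = x²/(0.019 − x) = 1.82 × 10^-6
Assume x ≪ 0.019: x ≈ √(1.82 × 10^-6 × 0.019) = 1.86 × 10^-4 M
Check: 0.98% ionized — well under 5%, approximation valid.
pOH = 3.73, so pH = 14.00 − pOH = 10.27

pH = 10.27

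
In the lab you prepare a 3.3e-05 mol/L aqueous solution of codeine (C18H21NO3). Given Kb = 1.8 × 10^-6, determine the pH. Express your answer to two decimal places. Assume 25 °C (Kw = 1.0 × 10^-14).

C18H21NO3 + H2O ⇌ C18H22NO3+ + OH-
Let x = [OH-] at equilibrium. Kb = x²/(3.3e-05 − x).
Here C₀/Kb ≈ 18.3, so the small-x approximation fails. Use the quadratic:
x = (−Kb + √(Kb² + 4·Kb·C₀))/2 = 6.86 × 10^-6 M
pOH = −log(6.86 × 10^-6) = 5.16; pH = 14.00 − 5.16 = 8.84

pH = 8.84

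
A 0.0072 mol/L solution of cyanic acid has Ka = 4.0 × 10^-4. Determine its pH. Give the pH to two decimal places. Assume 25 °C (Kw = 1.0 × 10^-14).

HOCN ⇌ OCN- + H+
Ka = x²/(0.0072 − x) = 4.0 × 10^-4
x is not negligible relative to C₀; solve x² + 0.0004·x − 2.88e-06 = 0.
x = [−0.0004 + √(0.0004² + 1.15e-05)]/2 = 1.51 × 10^-3 M
pH = −log[H+] = −log(1.51 × 10^-3) = 2.82

pH = 2.82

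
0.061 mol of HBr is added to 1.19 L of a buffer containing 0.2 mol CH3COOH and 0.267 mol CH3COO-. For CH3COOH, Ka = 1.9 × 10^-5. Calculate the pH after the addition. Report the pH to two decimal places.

Added H+ converts CH3COO- to CH3COOH: CH3COOH → 0.261 mol, CH3COO- → 0.206 mol.
pKa = −log(1.9 × 10^-5) = 4.721
pH = pKa + log([A⁻]/[HA]) = 4.721 + log(0.206/0.261) = 4.721 -0.103

pH = 4.62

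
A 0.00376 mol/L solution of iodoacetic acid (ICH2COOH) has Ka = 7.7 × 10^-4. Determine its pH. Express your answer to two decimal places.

pH = 2.87

ICH2COOH ⇌ ICH2COO- + H+
From the ICE table, Ka = x²/(0.00376 − x) = 7.7 × 10^-4.
The 5% rule fails; solving x² + Ka·x − Ka·C₀ = 0 exactly:
x = (−Ka + √(Ka² + 4·Ka·C₀))/2 = 1.36 × 10^-3 M
pH = −log[H+] = −log(1.36 × 10^-3) = 2.87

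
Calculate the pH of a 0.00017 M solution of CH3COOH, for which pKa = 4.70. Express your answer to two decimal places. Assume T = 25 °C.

CH3COOH ⇌ CH3COO- + H+
Ka = 10^(−4.70) = 2.00 × 10^-5
From the ICE table, Ka = [H+]²/(0.00017 − [H+]) = 2.00 × 10^-5.
The 5% rule fails; solving [H+]² + Ka·[H+] − Ka·C₀ = 0 exactly:
[H+] = (−Ka + √(Ka² + 4·Ka·C₀))/2 = 4.92 × 10^-5 M
pH = −log(4.92 × 10^-5) = 4.31

pH = 4.31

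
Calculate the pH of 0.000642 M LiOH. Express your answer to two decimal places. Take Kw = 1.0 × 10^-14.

pH = 10.81

LiOH is a strong base; [OH-] = 0.000642 M.
pOH = -log(0.000642) = 3.19
pH = 14.00 - 3.19 = 10.81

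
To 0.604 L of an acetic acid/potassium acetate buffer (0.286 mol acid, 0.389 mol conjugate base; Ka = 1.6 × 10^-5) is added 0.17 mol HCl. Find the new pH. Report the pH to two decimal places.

pH = 4.48

Added H+ converts CH3COO- to CH3COOH: CH3COOH → 0.456 mol, CH3COO- → 0.219 mol.
pKa = −log(1.6 × 10^-5) = 4.796
Henderson–Hasselbalch with mole ratio 0.219/0.456: pH = 4.796 + (-0.319)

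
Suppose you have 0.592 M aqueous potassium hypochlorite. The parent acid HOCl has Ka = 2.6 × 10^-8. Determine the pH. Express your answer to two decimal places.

pH = 10.68

OCl- is the conjugate base of the weak acid HOCl.
Kb = Kw/Ka = 1.0×10^-14 / 2.6 × 10^-8 = 3.85 × 10^-7
Kb = [OH-]²/(0.592 − [OH-]) = 3.85 × 10^-7
Since Kb ≪ C₀, [OH-] ≈ √(Kb·C₀) = 4.77 × 10^-4 M.
([OH-]/C₀ = 0.081% < 5%, so the approximation holds.)
pOH = 3.32, so pH = 14.00 − pOH = 10.68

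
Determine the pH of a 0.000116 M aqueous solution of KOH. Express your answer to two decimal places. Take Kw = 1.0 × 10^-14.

pH = 10.06

KOH is a strong base; [OH-] = 0.000116 M.
pOH = -log(0.000116) = 3.94
pH = 14.00 - 3.94 = 10.06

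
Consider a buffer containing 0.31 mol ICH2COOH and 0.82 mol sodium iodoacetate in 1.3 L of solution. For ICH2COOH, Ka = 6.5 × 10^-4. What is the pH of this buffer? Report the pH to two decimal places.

pH = 3.61

pKa = −log(6.5 × 10^-4) = 3.187
pH = pKa + log([A⁻]/[HA]) = 3.187 + log(0.82/0.31)
pH = 3.187 + (+0.422) = 3.61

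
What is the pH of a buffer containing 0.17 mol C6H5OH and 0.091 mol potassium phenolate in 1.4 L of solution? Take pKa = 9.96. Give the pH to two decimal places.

pH = 9.69

pH = pKa + log([A⁻]/[HA]) = 9.96 + log(0.091/0.17)
pH = 9.96 + (-0.271) = 9.69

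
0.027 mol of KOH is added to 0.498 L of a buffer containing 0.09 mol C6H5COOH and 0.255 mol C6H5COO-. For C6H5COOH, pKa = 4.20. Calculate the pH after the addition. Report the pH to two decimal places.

After neutralization: n(C6H5COOH) = 0.063 mol, n(C6H5COO-) = 0.282 mol.
pH = pKa + log(n_C6H5COO-/n_C6H5COOH) = 4.20 + log(0.282/0.063) = 4.20 + (+0.651)

pH = 4.85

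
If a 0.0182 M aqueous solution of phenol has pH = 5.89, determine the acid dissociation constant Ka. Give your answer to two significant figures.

Ka = 9.1 × 10^-11

[H+] = 10^(-5.89) = 1.29 × 10^-6 M
At equilibrium [HA] = 0.0182 − 1.29 × 10^-6 = 1.82 × 10^-2 M
Ka = [H+][A-]/[HA] = (1.29 × 10^-6)² / 1.82 × 10^-2 = 9.1 × 10^-11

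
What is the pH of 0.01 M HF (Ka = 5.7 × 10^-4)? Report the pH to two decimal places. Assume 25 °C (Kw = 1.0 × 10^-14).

HF ⇌ F- + H+
From the ICE table, Ka = [H+]²/(0.01 − [H+]) = 5.7 × 10^-4.
[H+] is not negligible relative to C₀; solve [H+]² + 0.00057·[H+] − 5.7e-06 = 0.
[H+] = [−0.00057 + √(0.00057² + 2.28e-05)]/2 = 2.12 × 10^-3 M
pH = −log(2.12 × 10^-3) = 2.67

pH = 2.67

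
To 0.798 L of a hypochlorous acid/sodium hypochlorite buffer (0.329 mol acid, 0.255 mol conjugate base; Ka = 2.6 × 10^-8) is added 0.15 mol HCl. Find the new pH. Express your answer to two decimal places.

After neutralization: n(HOCl) = 0.479 mol, n(OCl-) = 0.105 mol.
pKa = −log(2.6 × 10^-8) = 7.585
pH = pKa + log([A⁻]/[HA]) = 7.585 + log(0.105/0.479) = 7.585 -0.659

pH = 6.93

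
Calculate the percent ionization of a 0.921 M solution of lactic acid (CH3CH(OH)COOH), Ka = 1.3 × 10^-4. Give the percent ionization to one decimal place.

1.2%

CH3CH(OH)COOH ⇌ CH3CH(OH)COO- + H+; let x = [H+] at equilibrium.
x ≈ √(Ka·C₀) = √(1.3 × 10^-4 × 0.921) = 1.09 × 10^-2 M
% ionization = x/C₀ × 100% = 1.09 × 10^-2/0.921 × 100% = 1.2%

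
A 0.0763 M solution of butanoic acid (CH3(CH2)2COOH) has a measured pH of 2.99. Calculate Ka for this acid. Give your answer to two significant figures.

[H+] = 10^(-2.99) = 1.02 × 10^-3 M
At equilibrium [HA] = 0.0763 − 1.02 × 10^-3 = 7.53 × 10^-2 M
Ka = [H+][A-]/[HA] = (1.02 × 10^-3)² / 7.53 × 10^-2 = 1.4 × 10^-5

Ka = 1.4 × 10^-5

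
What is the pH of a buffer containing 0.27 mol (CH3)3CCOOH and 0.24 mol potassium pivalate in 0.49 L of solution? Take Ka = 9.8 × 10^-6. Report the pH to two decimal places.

pH = 4.96

pKa = −log(9.8 × 10^-6) = 5.009
Using pH = pKa + log([base]/[acid]) with [base]/[acid] = 0.24/0.27:
pH = 5.009 + (-0.051) = 4.96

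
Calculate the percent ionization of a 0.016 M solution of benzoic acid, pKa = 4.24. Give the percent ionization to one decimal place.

C6H5COOH ⇌ C6H5COO- + H+; let x = [H+] at equilibrium.
Ka = 10^(−4.24) = 5.75 × 10^-5
Ka = x²/(C₀ − x); solving the quadratic gives x = 9.31 × 10^-4 M.
Fraction ionized = 9.31 × 10^-4 / 0.016 = 0.0582 → 5.8%

5.8%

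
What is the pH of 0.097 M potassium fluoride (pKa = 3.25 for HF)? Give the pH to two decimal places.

pH = 8.12

F- is the conjugate base of the weak acid HF.
Ka = 10^(−3.25) = 5.62 × 10^-4
Kb = Kw/Ka = 1.0×10^-14 / 5.62 × 10^-4 = 1.78 × 10^-11
Kb = x²/(0.097 − x) = 1.78 × 10^-11
Assume x ≪ 0.097: x ≈ √(1.78 × 10^-11 × 0.097) = 1.31 × 10^-6 M
pOH = −log(1.31 × 10^-6) = 5.88; pH = 14.00 − 5.88 = 8.12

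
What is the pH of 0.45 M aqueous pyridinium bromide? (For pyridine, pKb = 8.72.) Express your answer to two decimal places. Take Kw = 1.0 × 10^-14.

pH = 2.81

C5H5NH+ is the conjugate acid of the weak base C5H5N.
Kb = 10^(−8.72) = 1.91 × 10^-9
Ka = Kw/Kb = 1.0×10^-14 / 1.91 × 10^-9 = 5.24 × 10^-6
Let x = [H+] at equilibrium. Ka = x²/(0.45 − x).
Neglecting x in the denominator: x = √(5.24 × 10^-6 × 0.45) = 1.54 × 10^-3 M
Check: 0.34% ionized — well under 5%, approximation valid.
pH = −log[H+] = −log(1.54 × 10^-3) = 2.81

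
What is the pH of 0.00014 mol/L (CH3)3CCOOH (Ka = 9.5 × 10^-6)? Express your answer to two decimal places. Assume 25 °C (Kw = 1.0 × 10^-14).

(CH3)3CCOOH ⇌ (CH3)3CCOO- + H+
From the ICE table, Ka = [H+]²/(0.00014 − [H+]) = 9.5 × 10^-6.
[H+] is not negligible relative to C₀; solve [H+]² + 9.5e-06·[H+] − 1.33e-09 = 0.
[H+] = (−Ka + √(Ka² + 4·Ka·C₀))/2 = 3.20 × 10^-5 M
pH = −log(3.20 × 10^-5) = 4.49

pH = 4.49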